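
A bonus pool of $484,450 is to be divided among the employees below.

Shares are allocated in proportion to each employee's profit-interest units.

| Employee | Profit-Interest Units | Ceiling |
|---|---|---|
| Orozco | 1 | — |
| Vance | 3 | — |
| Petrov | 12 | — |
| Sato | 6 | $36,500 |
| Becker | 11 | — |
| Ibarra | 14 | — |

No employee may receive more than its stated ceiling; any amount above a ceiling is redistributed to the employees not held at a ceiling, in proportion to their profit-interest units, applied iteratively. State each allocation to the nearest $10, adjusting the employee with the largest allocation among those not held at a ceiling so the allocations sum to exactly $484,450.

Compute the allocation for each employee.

Profit-interest units total: 47.
Pro-rata shares before constraints: Orozco 10,307.45; Vance 30,922.34; Petrov 123,689.36; Sato 61,844.68; Becker 113,381.91; Ibarra 144,304.26.
Held at cap: Sato ($36,500); residual $447,950 reallocated over remaining profit-interest units 41.
Redistributed shares: Orozco 10,925.61 → $10,930; Vance 32,776.83 → $32,780; Petrov 131,107.32 → $131,110; Becker 120,181.71 → $120,180; Ibarra 152,958.54 → $152,960.
Rounding difference −$10 applied to Ibarra → $152,950.

Orozco: $10,930 | Vance: $32,780 | Petrov: $131,110 | Sato: $36,500 | Becker: $120,180 | Ibarra: $152,950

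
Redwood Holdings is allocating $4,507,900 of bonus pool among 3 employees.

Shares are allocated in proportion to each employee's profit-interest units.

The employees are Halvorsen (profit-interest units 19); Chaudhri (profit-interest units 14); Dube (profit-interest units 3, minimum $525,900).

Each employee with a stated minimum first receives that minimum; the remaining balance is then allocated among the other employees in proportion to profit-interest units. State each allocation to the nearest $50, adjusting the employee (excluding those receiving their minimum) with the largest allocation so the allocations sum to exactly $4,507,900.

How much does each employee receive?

Fund the minimums — Dube $525,900. Balance $3,982,000.
Balance split over remaining profit-interest units 33: Halvorsen 2,292,666.67 → $2,292,650; Chaudhri 1,689,333.33 → $1,689,350.

Halvorsen: $2,292,650 | Chaudhri: $1,689,350 | Dube: $525,900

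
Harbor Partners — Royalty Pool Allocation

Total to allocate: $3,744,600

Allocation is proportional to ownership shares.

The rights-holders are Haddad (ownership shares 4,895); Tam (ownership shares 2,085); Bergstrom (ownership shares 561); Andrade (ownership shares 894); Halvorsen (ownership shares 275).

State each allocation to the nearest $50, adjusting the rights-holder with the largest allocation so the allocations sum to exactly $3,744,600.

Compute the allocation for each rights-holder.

Combined ownership shares = 8,710.
Raw shares: Haddad 4,895/8,710 × $3,744,600 = 2,104,456.60; Tam 2,085/8,710 × $3,744,600 = 896,382.43; Bergstrom 561/8,710 × $3,744,600 = 241,184.91; Andrade 894/8,710 × $3,744,600 = 384,348.15; Halvorsen 275/8,710 × $3,744,600 = 118,227.90.
At nearest $50: Haddad $2,104,450; Tam $896,400; Bergstrom $241,200; Andrade $384,350; Halvorsen $118,250. Sum = $3,744,650.
Difference $3,744,600 − $3,744,650 = −$50 applied to largest allocation (Haddad): Haddad becomes $2,104,400.

Haddad: $2,104,400 | Tam: $896,400 | Bergstrom: $241,200 | Andrade: $384,350 | Halvorsen: $118,250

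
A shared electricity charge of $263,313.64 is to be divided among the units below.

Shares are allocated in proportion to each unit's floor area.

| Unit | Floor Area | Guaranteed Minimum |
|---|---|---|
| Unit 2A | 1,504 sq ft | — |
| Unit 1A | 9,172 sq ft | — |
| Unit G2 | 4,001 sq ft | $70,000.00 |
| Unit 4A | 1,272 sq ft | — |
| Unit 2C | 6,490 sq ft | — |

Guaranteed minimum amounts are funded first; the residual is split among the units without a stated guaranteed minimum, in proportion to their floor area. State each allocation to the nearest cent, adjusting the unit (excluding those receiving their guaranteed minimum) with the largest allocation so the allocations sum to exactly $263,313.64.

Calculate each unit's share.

Fund the minimums — Unit G2 $70,000.00. Remaining pool $193,313.64.
Remaining pool split over remaining floor area 18,438: Unit 2A 15,768.7230 → $15,768.72; Unit 1A 96,164.0474 → $96,164.05; Unit 4A 13,336.3136 → $13,336.31; Unit 2C 68,044.5560 → $68,044.56.

Unit 2A: $15,768.72; Unit 1A: $96,164.05; Unit G2: $70,000.00; Unit 4A: $13,336.31; Unit 2C: $68,044.56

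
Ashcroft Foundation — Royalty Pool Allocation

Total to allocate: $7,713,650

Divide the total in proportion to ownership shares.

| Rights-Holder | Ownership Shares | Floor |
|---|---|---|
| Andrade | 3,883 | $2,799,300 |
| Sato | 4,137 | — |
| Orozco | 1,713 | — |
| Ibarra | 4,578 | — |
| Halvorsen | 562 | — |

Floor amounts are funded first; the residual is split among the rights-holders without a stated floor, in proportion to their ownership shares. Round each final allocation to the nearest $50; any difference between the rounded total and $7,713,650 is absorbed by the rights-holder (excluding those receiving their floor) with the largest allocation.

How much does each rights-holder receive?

Andrade: $2,799,300 · Sato: $1,849,900 · Orozco: $766,000 · Ibarra: $2,047,150 · Halvorsen: $251,300

Fund the minimums — Andrade $2,799,300. Residual $4,914,350.
Residual split over remaining ownership shares 10,990: Sato 1,849,924.11 → $1,849,900; Orozco 765,994.68 → $766,000; Ibarra 2,047,124.14 → $2,047,100; Halvorsen 251,307.07 → $251,300.
Rounding difference +$50 applied to Ibarra → $2,047,150.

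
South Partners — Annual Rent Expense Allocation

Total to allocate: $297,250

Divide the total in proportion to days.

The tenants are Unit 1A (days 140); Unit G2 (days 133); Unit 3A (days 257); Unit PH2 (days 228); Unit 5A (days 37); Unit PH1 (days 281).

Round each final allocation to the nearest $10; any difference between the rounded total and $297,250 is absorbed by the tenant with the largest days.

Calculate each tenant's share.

Combined days = 1,076.
Unrounded shares: Unit 1A 140/1,076 × $297,250 = 38,675.65; Unit G2 133/1,076 × $297,250 = 36,741.87; Unit 3A 257/1,076 × $297,250 = 70,997.44; Unit PH2 228/1,076 × $297,250 = 62,986.06; Unit 5A 37/1,076 × $297,250 = 10,221.42; Unit PH1 281/1,076 × $297,250 = 77,627.56.
Rounded to nearest $10: Unit 1A $38,680; Unit G2 $36,740; Unit 3A $71,000; Unit PH2 $62,990; Unit 5A $10,220; Unit PH1 $77,630. Sum = $297,260.
Difference $297,250 − $297,260 = −$10 applied to largest days (Unit PH1): Unit PH1 becomes $77,620.

Unit 1A: $38,680 | Unit G2: $36,740 | Unit 3A: $71,000 | Unit PH2: $62,990 | Unit 5A: $10,220 | Unit PH1: $77,620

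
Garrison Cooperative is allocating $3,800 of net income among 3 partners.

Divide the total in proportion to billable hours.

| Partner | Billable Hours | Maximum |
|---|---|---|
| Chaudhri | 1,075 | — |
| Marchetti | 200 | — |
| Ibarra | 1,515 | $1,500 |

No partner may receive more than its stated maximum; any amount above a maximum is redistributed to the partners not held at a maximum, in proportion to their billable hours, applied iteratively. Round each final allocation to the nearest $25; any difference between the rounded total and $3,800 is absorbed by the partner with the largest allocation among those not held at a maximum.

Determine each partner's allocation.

Combined billable hours = 2,790.
Proportional shares (ignoring caps): Chaudhri 1,464.16; Marchetti 272.40; Ibarra 2,063.44.
Cap binds for Ibarra ($1,500); remaining pool $2,300 reallocated over remaining billable hours 1,275.
Redistributed shares: Chaudhri 1,939.22 → $1,950; Marchetti 360.78 → $350.

Chaudhri: $1,950 · Marchetti: $350 · Ibarra: $1,500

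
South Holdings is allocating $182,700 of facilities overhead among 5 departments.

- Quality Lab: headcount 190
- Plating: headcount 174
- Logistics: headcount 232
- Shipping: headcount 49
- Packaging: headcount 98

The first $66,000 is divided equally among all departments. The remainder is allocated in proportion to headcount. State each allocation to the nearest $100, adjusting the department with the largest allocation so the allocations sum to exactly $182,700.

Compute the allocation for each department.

Quality Lab: $43,000; Plating: $40,500; Logistics: $49,700; Shipping: $20,900; Packaging: $28,600

$66,000 shared equally gives $13,200 per department.
Remainder $116,700 by headcount (total 743): Quality Lab 29,842.53 → $29,800; Plating 27,329.48 → $27,300; Logistics 36,439.30 → $36,400; Shipping 7,696.23 → $7,700; Packaging 15,392.46 → $15,400.
Rounding difference +$100 on remainder applied to Logistics.
Totals: Quality Lab $13,200 + $29,800 = $43,000; Plating $13,200 + $27,300 = $40,500; Logistics $13,200 + $36,500 = $49,700; Shipping $13,200 + $7,700 = $20,900; Packaging $13,200 + $15,400 = $28,600.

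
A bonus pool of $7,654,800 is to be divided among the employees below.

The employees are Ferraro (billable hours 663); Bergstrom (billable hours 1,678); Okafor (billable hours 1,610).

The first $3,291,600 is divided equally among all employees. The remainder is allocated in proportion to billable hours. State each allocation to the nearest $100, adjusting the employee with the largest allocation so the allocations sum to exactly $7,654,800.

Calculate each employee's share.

Ferraro: $1,829,400; Bergstrom: $2,950,200; Okafor: $2,875,200

$3,291,600 shared equally gives $1,097,200 per employee.
Remainder $4,363,200 by billable hours (total 3,951): Ferraro 732,169.48 → $732,200; Bergstrom 1,853,062.41 → $1,853,100; Okafor 1,777,968.11 → $1,778,000.
Rounding difference −$100 on remainder applied to Bergstrom.
Totals: Ferraro $1,097,200 + $732,200 = $1,829,400; Bergstrom $1,097,200 + $1,853,000 = $2,950,200; Okafor $1,097,200 + $1,778,000 = $2,875,200.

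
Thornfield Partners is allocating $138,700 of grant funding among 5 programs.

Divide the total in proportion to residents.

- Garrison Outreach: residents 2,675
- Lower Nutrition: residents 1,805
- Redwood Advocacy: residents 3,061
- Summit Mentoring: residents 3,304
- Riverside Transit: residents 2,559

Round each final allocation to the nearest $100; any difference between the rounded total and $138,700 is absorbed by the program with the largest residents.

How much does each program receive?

Sum of residents: 13,404.
Proportional shares: Garrison Outreach 2,675/13,404 × $138,700 = 27,679.98; Lower Nutrition 1,805/13,404 × $138,700 = 18,677.52; Redwood Advocacy 3,061/13,404 × $138,700 = 31,674.18; Summit Mentoring 3,304/13,404 × $138,700 = 34,188.66; Riverside Transit 2,559/13,404 × $138,700 = 26,479.66.
After rounding ($100): Garrison Outreach $27,700; Lower Nutrition $18,700; Redwood Advocacy $31,700; Summit Mentoring $34,200; Riverside Transit $26,500. Sum = $138,800.
Difference $138,700 − $138,800 = −$100 applied to largest residents (Summit Mentoring): Summit Mentoring becomes $34,100.

Garrison Outreach: $27,700 | Lower Nutrition: $18,700 | Redwood Advocacy: $31,700 | Summit Mentoring: $34,100 | Riverside Transit: $26,500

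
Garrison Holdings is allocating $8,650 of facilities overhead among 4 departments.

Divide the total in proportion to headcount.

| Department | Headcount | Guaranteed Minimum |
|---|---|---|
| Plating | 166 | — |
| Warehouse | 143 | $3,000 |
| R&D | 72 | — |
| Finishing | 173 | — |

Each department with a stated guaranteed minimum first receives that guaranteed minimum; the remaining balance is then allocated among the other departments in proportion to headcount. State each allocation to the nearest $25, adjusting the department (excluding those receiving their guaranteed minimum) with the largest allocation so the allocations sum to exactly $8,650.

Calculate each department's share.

Minimums first: Warehouse $3,000. Residual $5,650.
Residual split over remaining headcount 411: Plating 2,282.00 → $2,275; R&D 989.78 → $1,000; Finishing 2,378.22 → $2,375.

Plating: $2,275; Warehouse: $3,000; R&D: $1,000; Finishing: $2,375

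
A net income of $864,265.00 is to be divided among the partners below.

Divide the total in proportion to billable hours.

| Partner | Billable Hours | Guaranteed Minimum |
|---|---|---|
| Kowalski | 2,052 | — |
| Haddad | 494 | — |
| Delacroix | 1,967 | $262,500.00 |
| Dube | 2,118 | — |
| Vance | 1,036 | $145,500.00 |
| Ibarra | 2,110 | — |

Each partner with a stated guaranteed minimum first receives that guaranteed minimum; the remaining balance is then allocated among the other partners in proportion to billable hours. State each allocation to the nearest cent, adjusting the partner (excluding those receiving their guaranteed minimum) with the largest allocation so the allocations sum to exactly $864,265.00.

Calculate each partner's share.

Kowalski: $138,213.14 | Haddad: $33,273.53 | Delacroix: $262,500.00 | Dube: $142,658.59 | Vance: $145,500.00 | Ibarra: $142,119.74

Fund the minimums — Delacroix $262,500.00; Vance $145,500.00. Residual $456,265.00.
Residual split over remaining billable hours 6,774: Kowalski 138,213.1355 → $138,213.14; Haddad 33,273.5326 → $33,273.53; Dube 142,658.5872 → $142,658.59; Ibarra 142,119.7446 → $142,119.74.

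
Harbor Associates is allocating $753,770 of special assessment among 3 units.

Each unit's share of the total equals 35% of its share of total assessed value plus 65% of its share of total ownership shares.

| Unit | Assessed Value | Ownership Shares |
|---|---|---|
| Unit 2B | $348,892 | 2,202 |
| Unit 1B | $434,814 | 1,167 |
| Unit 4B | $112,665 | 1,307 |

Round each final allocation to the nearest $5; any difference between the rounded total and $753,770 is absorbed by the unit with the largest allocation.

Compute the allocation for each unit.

Unit 2B: $333,415 | Unit 1B: $250,250 | Unit 4B: $170,105

Assessed value total 896,371; ownership shares total 4,676.
Composite weights (35% assessed value + 65% ownership shares): Unit 2B 0.4423; Unit 1B 0.3320; Unit 4B 0.2257.
Proportional shares: Unit 2B 333,410.93; Unit 1B 250,252.32; Unit 4B 170,106.75.
After rounding ($5): Unit 2B $333,410; Unit 1B $250,250; Unit 4B $170,105. Sum = $753,765.
Difference $753,770 − $753,765 = +$5 applied to largest allocation (Unit 2B): Unit 2B becomes $333,415.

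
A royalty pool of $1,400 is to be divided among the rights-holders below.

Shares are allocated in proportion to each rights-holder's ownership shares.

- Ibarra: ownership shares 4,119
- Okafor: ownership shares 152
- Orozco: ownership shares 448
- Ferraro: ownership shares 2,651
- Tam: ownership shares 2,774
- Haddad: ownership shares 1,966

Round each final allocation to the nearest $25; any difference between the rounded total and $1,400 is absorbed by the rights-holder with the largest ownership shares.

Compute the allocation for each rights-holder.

Ownership shares total: 4,119 + 152 + 448 + 2,651 + 2,774 + 1,966 = 12,110.
Pro-rata amounts: Ibarra 476.18; Okafor 17.57; Orozco 51.79; Ferraro 306.47; Tam 320.69; Haddad 227.28.
After rounding ($25): Ibarra $475; Okafor $25; Orozco $50; Ferraro $300; Tam $325; Haddad $225. Sum = $1,400.
Rounded total matches; no reconciliation needed.

Ibarra: $475; Okafor: $25; Orozco: $50; Ferraro: $300; Tam: $325; Haddad: $225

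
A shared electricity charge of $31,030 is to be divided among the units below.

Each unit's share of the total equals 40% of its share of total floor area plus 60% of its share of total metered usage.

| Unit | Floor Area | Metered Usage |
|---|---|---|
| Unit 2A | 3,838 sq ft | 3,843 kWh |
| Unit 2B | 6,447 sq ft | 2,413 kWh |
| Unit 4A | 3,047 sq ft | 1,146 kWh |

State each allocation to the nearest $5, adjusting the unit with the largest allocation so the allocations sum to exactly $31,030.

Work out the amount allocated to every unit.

Unit 2A: $13,240 | Unit 2B: $12,070 | Unit 4A: $5,720

Floor area total 13,332; metered usage total 7,402.
Combined weights (40% floor area + 60% metered usage): Unit 2A 0.4267; Unit 2B 0.3890; Unit 4A 0.1843.
Raw shares: Unit 2A 13,239.32; Unit 2B 12,071.45; Unit 4A 5,719.23.
Rounded to nearest $5: Unit 2A $13,240; Unit 2B $12,070; Unit 4A $5,720. Sum = $31,030.
Sum already equals the total — no adjustment.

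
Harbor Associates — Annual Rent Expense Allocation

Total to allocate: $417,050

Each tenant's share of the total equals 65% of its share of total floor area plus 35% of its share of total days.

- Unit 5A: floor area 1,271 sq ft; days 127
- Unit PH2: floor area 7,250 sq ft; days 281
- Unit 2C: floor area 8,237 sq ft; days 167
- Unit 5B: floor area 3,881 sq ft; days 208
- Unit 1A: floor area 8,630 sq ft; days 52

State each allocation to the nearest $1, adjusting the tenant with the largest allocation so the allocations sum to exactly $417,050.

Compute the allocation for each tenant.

Unit 5A: $33,973; Unit PH2: $116,269; Unit 2C: $105,483; Unit 5B: $72,306; Unit 1A: $89,019

Totals — floor area 29,269, days 835.
Composite weights (65% floor area + 35% days): Unit 5A 0.0815; Unit PH2 0.2788; Unit 2C 0.2529; Unit 5B 0.1734; Unit 1A 0.2134.
Pro-rata amounts: Unit 5A 33,972.74; Unit PH2 116,269.77; Unit 2C 105,482.63; Unit 5B 72,305.66; Unit 1A 89,019.19.
After rounding ($1): Unit 5A $33,973; Unit PH2 $116,270; Unit 2C $105,483; Unit 5B $72,306; Unit 1A $89,019. Sum = $417,051.
Difference $417,050 − $417,051 = −$1 applied to largest allocation (Unit PH2): Unit PH2 becomes $116,269.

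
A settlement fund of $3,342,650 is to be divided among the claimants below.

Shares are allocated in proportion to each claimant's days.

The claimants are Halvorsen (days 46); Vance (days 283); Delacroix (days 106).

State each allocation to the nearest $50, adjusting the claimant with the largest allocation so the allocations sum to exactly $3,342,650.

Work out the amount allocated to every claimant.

Halvorsen: $353,500 | Vance: $2,174,600 | Delacroix: $814,550

Days total: 435.
Raw shares: Halvorsen 46/435 × $3,342,650 = 353,475.63; Vance 283/435 × $3,342,650 = 2,174,643.56; Delacroix 106/435 × $3,342,650 = 814,530.80.
Rounded to nearest $50: Halvorsen $353,500; Vance $2,174,650; Delacroix $814,550. Sum = $3,342,700.
Difference $3,342,650 − $3,342,700 = −$50 applied to largest allocation (Vance): Vance becomes $2,174,600.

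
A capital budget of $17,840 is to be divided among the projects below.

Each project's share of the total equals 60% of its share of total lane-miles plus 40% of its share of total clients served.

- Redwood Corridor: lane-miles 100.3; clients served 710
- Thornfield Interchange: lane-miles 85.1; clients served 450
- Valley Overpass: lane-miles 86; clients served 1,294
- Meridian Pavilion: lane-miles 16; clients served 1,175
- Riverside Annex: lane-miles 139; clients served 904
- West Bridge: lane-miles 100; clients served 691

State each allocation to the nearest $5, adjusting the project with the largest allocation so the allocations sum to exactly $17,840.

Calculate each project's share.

Totals — lane-miles 526.4, clients served 5,224.
Combined weights (60% lane-miles + 40% clients served): Redwood Corridor 0.1687; Thornfield Interchange 0.1315; Valley Overpass 0.1971; Meridian Pavilion 0.1082; Riverside Annex 0.2277; West Bridge 0.1669.
Unrounded shares: Redwood Corridor 3,009.40; Thornfield Interchange 2,345.15; Valley Overpass 3,516.36; Meridian Pavilion 1,930.40; Riverside Annex 4,061.34; West Bridge 2,977.34.
At nearest $5: Redwood Corridor $3,010; Thornfield Interchange $2,345; Valley Overpass $3,515; Meridian Pavilion $1,930; Riverside Annex $4,060; West Bridge $2,975. Sum = $17,835.
Difference $17,840 − $17,835 = +$5 applied to largest allocation (Riverside Annex): Riverside Annex becomes $4,065.

Redwood Corridor: $3,010 | Thornfield Interchange: $2,345 | Valley Overpass: $3,515 | Meridian Pavilion: $1,930 | Riverside Annex: $4,065 | West Bridge: $2,975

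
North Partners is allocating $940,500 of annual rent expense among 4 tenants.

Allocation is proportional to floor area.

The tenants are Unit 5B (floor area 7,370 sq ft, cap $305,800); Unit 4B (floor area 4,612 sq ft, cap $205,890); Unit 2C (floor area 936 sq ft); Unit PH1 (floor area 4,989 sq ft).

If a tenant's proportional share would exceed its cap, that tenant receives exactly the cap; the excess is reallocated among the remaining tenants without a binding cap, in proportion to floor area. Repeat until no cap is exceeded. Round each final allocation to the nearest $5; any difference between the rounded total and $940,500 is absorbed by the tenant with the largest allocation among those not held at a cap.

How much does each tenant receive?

Combined floor area = 17,907.
Pro-rata shares before constraints: Unit 5B 387,082.43; Unit 4B 242,228.51; Unit 2C 49,159.99; Unit PH1 262,029.07.
Cap binds for Unit 5B ($305,800), Unit 4B ($205,890); residual $428,810 reallocated over remaining floor area 5,925.
Shares after redistribution: Unit 2C 67,741.12 → $67,740; Unit PH1 361,068.88 → $361,070.

Unit 5B: $305,800 | Unit 4B: $205,890 | Unit 2C: $67,740 | Unit PH1: $361,070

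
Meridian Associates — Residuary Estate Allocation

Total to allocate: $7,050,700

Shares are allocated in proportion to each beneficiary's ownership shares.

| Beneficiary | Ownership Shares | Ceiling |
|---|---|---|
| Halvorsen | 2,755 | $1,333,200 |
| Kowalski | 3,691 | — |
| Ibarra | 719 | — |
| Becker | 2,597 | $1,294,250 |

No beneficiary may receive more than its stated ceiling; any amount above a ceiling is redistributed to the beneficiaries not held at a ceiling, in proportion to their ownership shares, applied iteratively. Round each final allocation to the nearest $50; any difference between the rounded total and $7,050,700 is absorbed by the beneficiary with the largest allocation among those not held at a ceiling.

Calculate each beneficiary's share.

Combined ownership shares = 9,762.
Pro-rata shares before constraints: Halvorsen 1,989,825.70; Kowalski 2,665,860.86; Ibarra 519,304.78; Becker 1,875,708.66.
Cap binds for Halvorsen ($1,333,200), Becker ($1,294,250); balance $4,423,250 reallocated over remaining ownership shares 4,410.
Shares after redistribution: Kowalski 3,702,089.74 → $3,702,100; Ibarra 721,160.26 → $721,150.

Halvorsen: $1,333,200; Kowalski: $3,702,100; Ibarra: $721,150; Becker: $1,294,250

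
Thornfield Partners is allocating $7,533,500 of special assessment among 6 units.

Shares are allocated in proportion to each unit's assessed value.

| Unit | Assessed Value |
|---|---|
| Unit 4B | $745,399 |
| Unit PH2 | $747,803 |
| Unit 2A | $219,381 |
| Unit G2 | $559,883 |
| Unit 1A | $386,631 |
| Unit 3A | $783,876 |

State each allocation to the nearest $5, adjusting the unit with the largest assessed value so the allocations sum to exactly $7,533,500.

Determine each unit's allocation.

Combined assessed value = 745,399 + 747,803 + 219,381 + 559,883 + 386,631 + 783,876 = 3,442,973.
Pro-rata amounts: Unit 4B 1,630,992.57; Unit PH2 1,636,252.71; Unit 2A 480,023.16; Unit G2 1,225,068.74; Unit 1A 845,979.52; Unit 3A 1,715,183.32.
Rounded to nearest $5: Unit 4B $1,630,995; Unit PH2 $1,636,255; Unit 2A $480,025; Unit G2 $1,225,070; Unit 1A $845,980; Unit 3A $1,715,185. Sum = $7,533,510.
Difference $7,533,500 − $7,533,510 = −$10 applied to largest assessed value (Unit 3A): Unit 3A becomes $1,715,175.

Unit 4B: $1,630,995; Unit PH2: $1,636,255; Unit 2A: $480,025; Unit G2: $1,225,070; Unit 1A: $845,980; Unit 3A: $1,715,175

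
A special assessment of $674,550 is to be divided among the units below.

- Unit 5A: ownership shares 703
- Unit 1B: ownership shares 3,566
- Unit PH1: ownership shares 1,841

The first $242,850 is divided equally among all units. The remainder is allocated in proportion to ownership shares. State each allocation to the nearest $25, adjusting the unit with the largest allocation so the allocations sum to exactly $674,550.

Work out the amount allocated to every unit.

Unit 5A: $130,625 | Unit 1B: $332,900 | Unit PH1: $211,025

$242,850 shared equally gives $80,950 per unit.
Remainder $431,700 by ownership shares (total 6,110): Unit 5A 49,670.23 → $49,675; Unit 1B 251,954.53 → $251,950; Unit PH1 130,075.24 → $130,075.
Totals: Unit 5A $80,950 + $49,675 = $130,625; Unit 1B $80,950 + $251,950 = $332,900; Unit PH1 $80,950 + $130,075 = $211,025.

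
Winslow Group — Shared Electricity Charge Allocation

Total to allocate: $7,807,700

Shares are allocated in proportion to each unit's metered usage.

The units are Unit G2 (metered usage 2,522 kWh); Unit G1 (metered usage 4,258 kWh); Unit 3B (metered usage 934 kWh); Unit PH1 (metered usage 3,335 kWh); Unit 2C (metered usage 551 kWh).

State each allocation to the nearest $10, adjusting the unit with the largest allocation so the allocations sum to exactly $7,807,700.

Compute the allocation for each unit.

Combined metered usage = 11,600.
Pro-rata amounts: Unit G2 2,522/11,600 × $7,807,700 = 1,697,501.67; Unit G1 4,258/11,600 × $7,807,700 = 2,865,964.36; Unit 3B 934/11,600 × $7,807,700 = 628,654.47; Unit PH1 3,335/11,600 × $7,807,700 = 2,244,713.75; Unit 2C 551/11,600 × $7,807,700 = 370,865.75.
At nearest $10: Unit G2 $1,697,500; Unit G1 $2,865,960; Unit 3B $628,650; Unit PH1 $2,244,710; Unit 2C $370,870. Sum = $7,807,690.
Difference $7,807,700 − $7,807,690 = +$10 applied to largest allocation (Unit G1): Unit G1 becomes $2,865,970.

Unit G2: $1,697,500 · Unit G1: $2,865,970 · Unit 3B: $628,650 · Unit PH1: $2,244,710 · Unit 2C: $370,870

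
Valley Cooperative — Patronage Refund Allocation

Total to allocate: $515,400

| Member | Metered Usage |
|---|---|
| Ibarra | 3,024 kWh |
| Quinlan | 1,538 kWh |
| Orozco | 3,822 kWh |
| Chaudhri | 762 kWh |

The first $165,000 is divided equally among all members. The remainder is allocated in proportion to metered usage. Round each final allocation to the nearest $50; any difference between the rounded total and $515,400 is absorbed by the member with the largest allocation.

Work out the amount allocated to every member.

Equal tier: $165,000 ÷ 4 = $41,250 apiece.
Remainder $350,400 by metered usage (total 9,146): Ibarra 115,854.97 → $115,850; Quinlan 58,923.60 → $58,900; Orozco 146,427.82 → $146,450; Chaudhri 29,193.61 → $29,200.
Totals: Ibarra $41,250 + $115,850 = $157,100; Quinlan $41,250 + $58,900 = $100,150; Orozco $41,250 + $146,450 = $187,700; Chaudhri $41,250 + $29,200 = $70,450.

Ibarra: $157,100; Quinlan: $100,150; Orozco: $187,700; Chaudhri: $70,450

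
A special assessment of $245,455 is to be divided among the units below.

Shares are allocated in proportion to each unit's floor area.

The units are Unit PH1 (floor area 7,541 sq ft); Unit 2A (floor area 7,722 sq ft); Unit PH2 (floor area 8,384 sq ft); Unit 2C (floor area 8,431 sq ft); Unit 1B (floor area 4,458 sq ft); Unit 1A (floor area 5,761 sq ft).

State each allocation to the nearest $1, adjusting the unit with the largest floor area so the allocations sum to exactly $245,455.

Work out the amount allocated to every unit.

Unit PH1: $43,761 · Unit 2A: $44,812 · Unit PH2: $48,653 · Unit 2C: $48,927 · Unit 1B: $25,870 · Unit 1A: $33,432

Combined floor area = 7,541 + 7,722 + 8,384 + 8,431 + 4,458 + 5,761 = 42,297.
Pro-rata amounts: Unit PH1 43,761.41; Unit 2A 44,811.77; Unit PH2 48,653.44; Unit 2C 48,926.19; Unit 1B 25,870.35; Unit 1A 33,431.83.
After rounding ($1): Unit PH1 $43,761; Unit 2A $44,812; Unit PH2 $48,653; Unit 2C $48,926; Unit 1B $25,870; Unit 1A $33,432. Sum = $245,454.
Difference $245,455 − $245,454 = +$1 applied to largest floor area (Unit 2C): Unit 2C becomes $48,927.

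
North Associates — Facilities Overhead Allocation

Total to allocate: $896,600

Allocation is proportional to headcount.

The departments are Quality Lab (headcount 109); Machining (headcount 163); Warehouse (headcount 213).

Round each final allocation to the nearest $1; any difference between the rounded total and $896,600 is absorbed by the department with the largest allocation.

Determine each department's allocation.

Headcount total: 485.
Pro-rata amounts: Quality Lab 109/485 × $896,600 = 201,503.92; Machining 163/485 × $896,600 = 301,331.55; Warehouse 213/485 × $896,600 = 393,764.54.
After rounding ($1): Quality Lab $201,504; Machining $301,332; Warehouse $393,765. Sum = $896,601.
Difference $896,600 − $896,601 = −$1 applied to largest allocation (Warehouse): Warehouse becomes $393,764.

Quality Lab: $201,504; Machining: $301,332; Warehouse: $393,764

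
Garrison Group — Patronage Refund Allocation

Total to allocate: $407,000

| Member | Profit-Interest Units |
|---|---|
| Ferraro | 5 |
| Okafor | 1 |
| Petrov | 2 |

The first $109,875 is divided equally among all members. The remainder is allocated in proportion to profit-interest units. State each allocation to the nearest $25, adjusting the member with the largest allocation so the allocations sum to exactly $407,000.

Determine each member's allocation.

Ferraro: $222,325; Okafor: $73,775; Petrov: $110,900

$109,875 shared equally gives $36,625 per member.
Remainder $297,125 by profit-interest units (total 8): Ferraro 185,703.12 → $185,700; Okafor 37,140.62 → $37,150; Petrov 74,281.25 → $74,275.
Totals: Ferraro $36,625 + $185,700 = $222,325; Okafor $36,625 + $37,150 = $73,775; Petrov $36,625 + $74,275 = $110,900.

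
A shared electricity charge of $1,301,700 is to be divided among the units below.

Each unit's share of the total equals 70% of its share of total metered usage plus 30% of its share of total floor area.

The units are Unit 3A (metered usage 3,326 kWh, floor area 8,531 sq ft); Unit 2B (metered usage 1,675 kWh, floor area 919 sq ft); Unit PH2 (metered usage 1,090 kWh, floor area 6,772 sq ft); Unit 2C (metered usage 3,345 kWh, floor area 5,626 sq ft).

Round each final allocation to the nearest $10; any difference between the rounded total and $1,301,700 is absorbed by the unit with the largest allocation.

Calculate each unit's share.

Unit 3A: $473,660 | Unit 2B: $178,170 | Unit PH2: $226,300 | Unit 2C: $423,570

Totals — metered usage 9,436, floor area 21,848.
Combined weights (70% metered usage + 30% floor area): Unit 3A 0.3639; Unit 2B 0.1369; Unit PH2 0.1738; Unit 2C 0.3254.
Proportional shares: Unit 3A 473,658.77; Unit 2B 178,173.00; Unit PH2 226,298.53; Unit 2C 423,569.70.
At nearest $10: Unit 3A $473,660; Unit 2B $178,170; Unit PH2 $226,300; Unit 2C $423,570. Sum = $1,301,700.
No rounding difference to absorb.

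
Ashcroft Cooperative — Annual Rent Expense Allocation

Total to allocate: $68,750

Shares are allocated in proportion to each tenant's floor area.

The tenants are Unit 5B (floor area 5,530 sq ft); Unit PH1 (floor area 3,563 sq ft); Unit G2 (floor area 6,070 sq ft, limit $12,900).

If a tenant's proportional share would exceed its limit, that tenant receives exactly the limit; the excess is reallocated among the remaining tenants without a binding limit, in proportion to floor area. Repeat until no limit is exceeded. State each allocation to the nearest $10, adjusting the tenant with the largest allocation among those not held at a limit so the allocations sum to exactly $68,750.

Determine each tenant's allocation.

Unit 5B: $33,970 | Unit PH1: $21,880 | Unit G2: $12,900

Sum of floor area: 15,163.
Pro-rata shares before constraints: Unit 5B 25,073.37; Unit PH1 16,154.87; Unit G2 27,521.76.
Capped: Unit G2 ($12,900); residual $55,850 reallocated over remaining floor area 9,093.
Redistributed shares: Unit 5B 33,965.74 → $33,970; Unit PH1 21,884.26 → $21,880.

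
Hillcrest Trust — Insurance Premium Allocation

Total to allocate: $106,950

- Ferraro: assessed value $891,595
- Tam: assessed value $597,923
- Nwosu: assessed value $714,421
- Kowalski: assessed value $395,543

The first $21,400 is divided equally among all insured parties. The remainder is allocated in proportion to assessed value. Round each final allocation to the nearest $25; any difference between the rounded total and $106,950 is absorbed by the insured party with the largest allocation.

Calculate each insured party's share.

First tranche $21,400 split equally: $5,350 each.
Remainder $85,550 by assessed value (total 2,599,482): Ferraro 29,342.75 → $29,350; Tam 19,677.89 → $19,675; Nwosu 23,511.88 → $23,500; Kowalski 13,017.48 → $13,025.
Totals: Ferraro $5,350 + $29,350 = $34,700; Tam $5,350 + $19,675 = $25,025; Nwosu $5,350 + $23,500 = $28,850; Kowalski $5,350 + $13,025 = $18,375.

Ferraro: $34,700 | Tam: $25,025 | Nwosu: $28,850 | Kowalski: $18,375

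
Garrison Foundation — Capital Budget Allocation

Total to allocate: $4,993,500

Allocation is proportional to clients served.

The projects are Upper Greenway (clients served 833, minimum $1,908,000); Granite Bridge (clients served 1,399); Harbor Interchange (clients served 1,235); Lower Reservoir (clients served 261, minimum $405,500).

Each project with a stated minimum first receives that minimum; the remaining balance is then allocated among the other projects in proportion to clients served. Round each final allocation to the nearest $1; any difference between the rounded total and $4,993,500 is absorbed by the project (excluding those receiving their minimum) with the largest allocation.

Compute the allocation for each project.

Upper Greenway: $1,908,000; Granite Bridge: $1,423,432; Harbor Interchange: $1,256,568; Lower Reservoir: $405,500

Minimums first: Upper Greenway $1,908,000; Lower Reservoir $405,500. Remaining pool $2,680,000.
Remaining pool split over remaining clients served 2,634: Granite Bridge 1,423,432.04 → $1,423,432; Harbor Interchange 1,256,567.96 → $1,256,568.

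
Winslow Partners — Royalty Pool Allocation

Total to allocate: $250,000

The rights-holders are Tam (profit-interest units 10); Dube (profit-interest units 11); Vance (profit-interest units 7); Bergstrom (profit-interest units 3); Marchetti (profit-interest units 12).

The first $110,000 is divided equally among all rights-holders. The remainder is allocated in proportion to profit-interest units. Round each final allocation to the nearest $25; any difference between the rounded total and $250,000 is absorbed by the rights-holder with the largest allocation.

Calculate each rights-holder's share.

First tranche $110,000 split equally: $22,000 each.
Remainder $140,000 by profit-interest units (total 43): Tam 32,558.14 → $32,550; Dube 35,813.95 → $35,825; Vance 22,790.70 → $22,800; Bergstrom 9,767.44 → $9,775; Marchetti 39,069.77 → $39,075.
Rounding difference −$25 on remainder applied to Marchetti.
Totals: Tam $22,000 + $32,550 = $54,550; Dube $22,000 + $35,825 = $57,825; Vance $22,000 + $22,800 = $44,800; Bergstrom $22,000 + $9,775 = $31,775; Marchetti $22,000 + $39,050 = $61,050.

Tam: $54,550; Dube: $57,825; Vance: $44,800; Bergstrom: $31,775; Marchetti: $61,050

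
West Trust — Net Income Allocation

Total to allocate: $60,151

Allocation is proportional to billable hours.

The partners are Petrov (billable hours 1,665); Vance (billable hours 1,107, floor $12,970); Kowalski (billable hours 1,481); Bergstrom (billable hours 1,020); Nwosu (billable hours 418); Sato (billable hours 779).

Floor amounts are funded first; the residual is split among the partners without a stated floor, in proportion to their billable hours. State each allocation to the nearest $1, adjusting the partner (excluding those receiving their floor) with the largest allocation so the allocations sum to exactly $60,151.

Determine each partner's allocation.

Fund the minimums — Vance $12,970. Balance $47,181.
Balance split over remaining billable hours 5,363: Petrov 14,647.84 → $14,648; Kowalski 13,029.10 → $13,029; Bergstrom 8,973.45 → $8,973; Nwosu 3,677.36 → $3,677; Sato 6,853.25 → $6,853.
Rounding difference +$1 applied to Petrov → $14,649.

Petrov: $14,649 | Vance: $12,970 | Kowalski: $13,029 | Bergstrom: $8,973 | Nwosu: $3,677 | Sato: $6,853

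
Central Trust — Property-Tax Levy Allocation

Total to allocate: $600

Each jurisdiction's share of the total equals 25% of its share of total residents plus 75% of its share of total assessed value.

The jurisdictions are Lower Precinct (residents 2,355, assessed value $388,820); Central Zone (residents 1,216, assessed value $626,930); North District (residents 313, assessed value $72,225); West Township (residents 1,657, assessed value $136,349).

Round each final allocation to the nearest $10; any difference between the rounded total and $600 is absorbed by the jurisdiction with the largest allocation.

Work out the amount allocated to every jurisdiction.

Residents total 5,541; assessed value total 1,224,324.
Combined weights (25% residents + 75% assessed value): Lower Precinct 0.3444; Central Zone 0.4389; North District 0.0584; West Township 0.1583.
Raw shares: Lower Precinct 206.66; Central Zone 263.35; North District 35.02; West Township 94.97.
At nearest $10: Lower Precinct $210; Central Zone $260; North District $40; West Township $90. Sum = $600.
Sum already equals the total — no adjustment.

Lower Precinct: $210 | Central Zone: $260 | North District: $40 | West Township: $90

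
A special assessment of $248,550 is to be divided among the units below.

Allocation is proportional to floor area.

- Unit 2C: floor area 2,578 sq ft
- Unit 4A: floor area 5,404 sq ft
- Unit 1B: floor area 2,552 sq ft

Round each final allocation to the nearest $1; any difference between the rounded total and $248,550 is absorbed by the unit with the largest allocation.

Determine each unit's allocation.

Sum of floor area: 10,534.
Proportional shares: Unit 2C 2,578/10,534 × $248,550 = 60,827.98; Unit 4A 5,404/10,534 × $248,550 = 127,507.52; Unit 1B 2,552/10,534 × $248,550 = 60,214.51.
At nearest $1: Unit 2C $60,828; Unit 4A $127,508; Unit 1B $60,215. Sum = $248,551.
Difference $248,550 − $248,551 = −$1 applied to largest allocation (Unit 4A): Unit 4A becomes $127,507.

Unit 2C: $60,828; Unit 4A: $127,507; Unit 1B: $60,215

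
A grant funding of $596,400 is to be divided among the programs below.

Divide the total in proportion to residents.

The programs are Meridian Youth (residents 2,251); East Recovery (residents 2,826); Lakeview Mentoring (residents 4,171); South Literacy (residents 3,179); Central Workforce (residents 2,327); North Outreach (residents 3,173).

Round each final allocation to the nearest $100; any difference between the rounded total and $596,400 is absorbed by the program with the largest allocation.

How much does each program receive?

Meridian Youth: $74,900 · East Recovery: $94,000 · Lakeview Mentoring: $138,700 · South Literacy: $105,800 · Central Workforce: $77,400 · North Outreach: $105,600

Sum of residents: 17,927.
Proportional shares: Meridian Youth 2,251/17,927 × $596,400 = 74,886.84; East Recovery 2,826/17,927 × $596,400 = 94,016.09; Lakeview Mentoring 4,171/17,927 × $596,400 = 138,761.89; South Literacy 3,179/17,927 × $596,400 = 105,759.78; Central Workforce 2,327/17,927 × $596,400 = 77,415.23; North Outreach 3,173/17,927 × $596,400 = 105,560.17.
At nearest $100: Meridian Youth $74,900; East Recovery $94,000; Lakeview Mentoring $138,800; South Literacy $105,800; Central Workforce $77,400; North Outreach $105,600. Sum = $596,500.
Difference $596,400 − $596,500 = −$100 applied to largest allocation (Lakeview Mentoring): Lakeview Mentoring becomes $138,700.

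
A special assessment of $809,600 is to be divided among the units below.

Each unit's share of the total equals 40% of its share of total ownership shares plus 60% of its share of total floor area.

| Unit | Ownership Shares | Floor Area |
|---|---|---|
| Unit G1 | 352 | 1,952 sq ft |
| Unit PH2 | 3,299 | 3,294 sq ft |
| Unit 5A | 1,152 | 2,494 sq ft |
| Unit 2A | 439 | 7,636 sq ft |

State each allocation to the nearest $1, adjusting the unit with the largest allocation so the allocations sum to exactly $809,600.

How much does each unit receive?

Ownership shares total 5,242; floor area total 15,376.
Combined weights (40% ownership shares + 60% floor area): Unit G1 0.1030; Unit PH2 0.3803; Unit 5A 0.1852; Unit 2A 0.3315.
Proportional shares: Unit G1 83,413.60; Unit PH2 307,869.80; Unit 5A 149,958.87; Unit 2A 268,357.73.
At nearest $1: Unit G1 $83,414; Unit PH2 $307,870; Unit 5A $149,959; Unit 2A $268,358. Sum = $809,601.
Difference $809,600 − $809,601 = −$1 applied to largest allocation (Unit PH2): Unit PH2 becomes $307,869.

Unit G1: $83,414 | Unit PH2: $307,869 | Unit 5A: $149,959 | Unit 2A: $268,358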